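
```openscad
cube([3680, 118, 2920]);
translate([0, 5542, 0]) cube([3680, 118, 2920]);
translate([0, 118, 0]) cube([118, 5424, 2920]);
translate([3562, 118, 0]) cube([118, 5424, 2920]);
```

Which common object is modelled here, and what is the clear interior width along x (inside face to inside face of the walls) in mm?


A house (or room) frame. The interior width is 3444 mm.

Four 2920 mm walls enclosing a rectangle with no floor or roof — a room or house frame. Outside width is 3680 mm and wall thickness is 118 mm, so the interior width is 3680 − 2 × 118 = 3444 mm.


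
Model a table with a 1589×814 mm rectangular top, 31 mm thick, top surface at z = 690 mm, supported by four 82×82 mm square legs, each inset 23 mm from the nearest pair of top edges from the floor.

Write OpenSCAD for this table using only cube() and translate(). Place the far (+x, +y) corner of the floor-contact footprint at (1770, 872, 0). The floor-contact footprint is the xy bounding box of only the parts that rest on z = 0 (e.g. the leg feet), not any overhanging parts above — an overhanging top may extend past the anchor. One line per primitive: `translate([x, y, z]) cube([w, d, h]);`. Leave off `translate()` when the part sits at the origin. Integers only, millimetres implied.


translate([204, 81, 659]) cube([1589, 814, 31]);
translate([227, 104, 0]) cube([82, 82, 659]);
translate([1688, 104, 0]) cube([82, 82, 659]);
translate([227, 790, 0]) cube([82, 82, 659]);
translate([1688, 790, 0]) cube([82, 82, 659]);


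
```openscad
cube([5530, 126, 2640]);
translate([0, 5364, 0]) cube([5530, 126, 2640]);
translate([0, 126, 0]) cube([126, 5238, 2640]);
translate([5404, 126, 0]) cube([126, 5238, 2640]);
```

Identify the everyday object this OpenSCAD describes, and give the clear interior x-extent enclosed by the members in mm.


A house (or room) frame. The interior width is 5278 mm.

Four 2640 mm walls enclosing a rectangle with no floor or roof — a room or house frame. Outside width is 5530 mm and wall thickness is 126 mm, so the interior width is 5530 − 2 × 126 = 5278 mm.


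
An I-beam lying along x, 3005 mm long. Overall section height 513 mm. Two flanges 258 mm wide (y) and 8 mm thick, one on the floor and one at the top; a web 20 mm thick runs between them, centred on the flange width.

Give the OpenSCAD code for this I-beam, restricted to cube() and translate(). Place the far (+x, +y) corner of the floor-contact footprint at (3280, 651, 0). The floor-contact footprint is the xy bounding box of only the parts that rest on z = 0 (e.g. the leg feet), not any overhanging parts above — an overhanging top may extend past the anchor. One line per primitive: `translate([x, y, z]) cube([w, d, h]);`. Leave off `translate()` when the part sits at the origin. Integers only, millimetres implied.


translate([275, 393, 0]) cube([3005, 258, 8]);
translate([275, 512, 8]) cube([3005, 20, 497]);
translate([275, 393, 505]) cube([3005, 258, 8]);


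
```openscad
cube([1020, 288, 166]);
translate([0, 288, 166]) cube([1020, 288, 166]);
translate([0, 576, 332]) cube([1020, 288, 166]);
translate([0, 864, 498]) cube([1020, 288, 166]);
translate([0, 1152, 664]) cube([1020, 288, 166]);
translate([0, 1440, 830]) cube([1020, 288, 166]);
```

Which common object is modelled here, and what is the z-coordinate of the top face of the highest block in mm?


A staircase. The total rise is 996 mm.

6 identical blocks, each offset up and back from the previous — a staircase. Each step is 166 mm tall and there are 6 of them, so the total rise is 6 × 166 = 996 mm.


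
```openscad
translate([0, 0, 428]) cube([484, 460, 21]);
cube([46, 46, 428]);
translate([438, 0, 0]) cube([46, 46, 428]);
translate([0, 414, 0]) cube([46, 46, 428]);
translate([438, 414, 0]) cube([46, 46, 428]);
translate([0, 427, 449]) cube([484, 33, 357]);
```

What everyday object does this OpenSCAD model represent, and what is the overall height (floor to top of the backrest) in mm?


A chair. The overall height is 806 mm.

A slab on four corner posts with a tall panel at the back — a chair. The seat slab sits at z = 428 with thickness 21, and the 357 mm backrest starts at the seat top, so the overall height is 428 + 21 + 357 = 806 mm.


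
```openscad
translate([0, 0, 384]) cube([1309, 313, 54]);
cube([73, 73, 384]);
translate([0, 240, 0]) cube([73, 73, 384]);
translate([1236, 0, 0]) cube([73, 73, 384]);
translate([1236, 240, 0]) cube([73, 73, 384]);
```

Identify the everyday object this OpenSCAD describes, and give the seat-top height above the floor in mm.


A bench. The seat-top height is 438 mm.

A long slab on four corner posts — a bench. The slab sits at z = 384 with thickness 54, so the top is 384 + 54 = 438 mm.


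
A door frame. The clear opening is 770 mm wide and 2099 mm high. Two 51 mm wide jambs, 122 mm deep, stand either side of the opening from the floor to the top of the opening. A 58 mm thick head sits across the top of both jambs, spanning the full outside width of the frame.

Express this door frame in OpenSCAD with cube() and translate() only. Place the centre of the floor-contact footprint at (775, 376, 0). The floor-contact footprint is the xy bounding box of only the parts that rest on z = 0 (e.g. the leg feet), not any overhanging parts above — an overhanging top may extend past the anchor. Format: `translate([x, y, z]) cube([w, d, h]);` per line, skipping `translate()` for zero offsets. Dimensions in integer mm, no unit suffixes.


translate([339, 315, 0]) cube([51, 122, 2099]);
translate([1160, 315, 0]) cube([51, 122, 2099]);
translate([339, 315, 2099]) cube([872, 122, 58]);


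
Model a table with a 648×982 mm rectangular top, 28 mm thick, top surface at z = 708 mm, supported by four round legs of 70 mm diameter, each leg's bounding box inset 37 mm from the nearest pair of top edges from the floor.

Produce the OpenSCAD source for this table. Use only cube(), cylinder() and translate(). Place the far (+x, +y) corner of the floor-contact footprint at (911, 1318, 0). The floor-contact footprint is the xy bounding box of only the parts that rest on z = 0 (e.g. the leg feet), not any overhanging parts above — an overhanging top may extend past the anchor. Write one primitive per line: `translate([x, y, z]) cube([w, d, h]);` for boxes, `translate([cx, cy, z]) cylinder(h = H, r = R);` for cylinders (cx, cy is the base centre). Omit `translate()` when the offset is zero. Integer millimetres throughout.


translate([300, 373, 680]) cube([648, 982, 28]);
translate([372, 445, 0]) cylinder(h = 680, r = 35);
translate([876, 445, 0]) cylinder(h = 680, r = 35);
translate([372, 1283, 0]) cylinder(h = 680, r = 35);
translate([876, 1283, 0]) cylinder(h = 680, r = 35);


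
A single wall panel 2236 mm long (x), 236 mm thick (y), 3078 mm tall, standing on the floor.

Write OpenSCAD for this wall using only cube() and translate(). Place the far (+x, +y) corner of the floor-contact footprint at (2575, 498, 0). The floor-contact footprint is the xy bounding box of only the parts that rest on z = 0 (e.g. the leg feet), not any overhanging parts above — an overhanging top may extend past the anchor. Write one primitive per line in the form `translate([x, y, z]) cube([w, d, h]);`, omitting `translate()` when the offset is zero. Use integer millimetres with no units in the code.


translate([339, 262, 0]) cube([2236, 236, 3078]);


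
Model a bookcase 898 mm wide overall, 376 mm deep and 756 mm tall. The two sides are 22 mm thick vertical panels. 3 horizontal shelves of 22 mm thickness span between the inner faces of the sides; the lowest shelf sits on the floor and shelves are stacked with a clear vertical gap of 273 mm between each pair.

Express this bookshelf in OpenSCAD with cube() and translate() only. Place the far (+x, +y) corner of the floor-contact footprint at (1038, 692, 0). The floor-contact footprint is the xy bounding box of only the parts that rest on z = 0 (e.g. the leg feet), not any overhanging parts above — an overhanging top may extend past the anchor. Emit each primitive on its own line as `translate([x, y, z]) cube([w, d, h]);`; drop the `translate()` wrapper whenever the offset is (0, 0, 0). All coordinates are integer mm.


translate([140, 316, 0]) cube([22, 376, 756]);
translate([1016, 316, 0]) cube([22, 376, 756]);
translate([162, 316, 0]) cube([854, 376, 22]);
translate([162, 316, 295]) cube([854, 376, 22]);
translate([162, 316, 590]) cube([854, 376, 22]);


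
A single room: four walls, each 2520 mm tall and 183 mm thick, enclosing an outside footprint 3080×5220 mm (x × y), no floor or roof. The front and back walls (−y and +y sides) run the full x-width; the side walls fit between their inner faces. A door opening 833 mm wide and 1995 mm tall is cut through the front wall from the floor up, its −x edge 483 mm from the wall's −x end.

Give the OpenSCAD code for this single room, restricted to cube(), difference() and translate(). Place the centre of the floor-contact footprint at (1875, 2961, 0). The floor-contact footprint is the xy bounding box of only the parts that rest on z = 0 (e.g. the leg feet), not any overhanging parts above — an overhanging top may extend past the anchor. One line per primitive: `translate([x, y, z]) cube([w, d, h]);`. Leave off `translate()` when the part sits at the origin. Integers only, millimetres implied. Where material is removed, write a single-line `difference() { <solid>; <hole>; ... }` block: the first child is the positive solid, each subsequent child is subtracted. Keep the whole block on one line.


difference() { translate([335, 351, 0]) cube([3080, 183, 2520]); translate([818, 351, 0]) cube([833, 183, 1995]); }
translate([335, 5388, 0]) cube([3080, 183, 2520]);
translate([335, 534, 0]) cube([183, 4854, 2520]);
translate([3232, 534, 0]) cube([183, 4854, 2520]);


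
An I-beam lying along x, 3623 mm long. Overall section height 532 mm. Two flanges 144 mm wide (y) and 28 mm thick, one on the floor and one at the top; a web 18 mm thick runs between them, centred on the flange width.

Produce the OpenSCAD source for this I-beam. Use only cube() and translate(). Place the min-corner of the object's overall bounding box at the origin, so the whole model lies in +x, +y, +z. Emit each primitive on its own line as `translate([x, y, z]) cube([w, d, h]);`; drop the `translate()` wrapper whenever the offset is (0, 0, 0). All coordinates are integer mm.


cube([3623, 144, 28]);
translate([0, 63, 28]) cube([3623, 18, 476]);
translate([0, 0, 504]) cube([3623, 144, 28]);


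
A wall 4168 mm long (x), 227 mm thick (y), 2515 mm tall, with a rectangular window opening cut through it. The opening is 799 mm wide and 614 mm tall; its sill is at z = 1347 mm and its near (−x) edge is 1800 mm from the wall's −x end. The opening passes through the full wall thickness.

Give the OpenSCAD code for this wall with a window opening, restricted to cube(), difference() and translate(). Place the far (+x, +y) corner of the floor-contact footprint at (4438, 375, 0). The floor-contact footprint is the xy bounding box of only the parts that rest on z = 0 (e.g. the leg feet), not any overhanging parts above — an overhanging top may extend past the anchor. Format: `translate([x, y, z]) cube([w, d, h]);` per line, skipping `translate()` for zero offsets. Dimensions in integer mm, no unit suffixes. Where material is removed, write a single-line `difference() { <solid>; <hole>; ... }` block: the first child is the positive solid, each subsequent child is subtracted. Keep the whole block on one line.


difference() { translate([270, 148, 0]) cube([4168, 227, 2515]); translate([2070, 148, 1347]) cube([799, 227, 614]); }


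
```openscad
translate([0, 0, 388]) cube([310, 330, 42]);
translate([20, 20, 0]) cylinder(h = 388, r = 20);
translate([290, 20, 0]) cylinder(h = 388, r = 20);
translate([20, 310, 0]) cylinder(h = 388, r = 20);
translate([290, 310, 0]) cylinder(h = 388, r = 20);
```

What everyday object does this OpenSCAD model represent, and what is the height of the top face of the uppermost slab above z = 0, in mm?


A stool. The seat height is 430 mm.

A 310×330×42 slab at z = 388 on four corner cylinders — a stool. The seat top is 388 + 42 = 430 mm.


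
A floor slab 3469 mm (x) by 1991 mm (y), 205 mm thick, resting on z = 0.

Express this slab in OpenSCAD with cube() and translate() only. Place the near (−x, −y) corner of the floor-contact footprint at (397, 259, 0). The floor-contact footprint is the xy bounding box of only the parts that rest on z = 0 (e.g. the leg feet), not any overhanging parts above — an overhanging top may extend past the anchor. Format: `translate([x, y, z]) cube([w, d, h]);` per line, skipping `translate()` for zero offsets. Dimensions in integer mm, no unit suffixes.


translate([397, 259, 0]) cube([3469, 1991, 205]);


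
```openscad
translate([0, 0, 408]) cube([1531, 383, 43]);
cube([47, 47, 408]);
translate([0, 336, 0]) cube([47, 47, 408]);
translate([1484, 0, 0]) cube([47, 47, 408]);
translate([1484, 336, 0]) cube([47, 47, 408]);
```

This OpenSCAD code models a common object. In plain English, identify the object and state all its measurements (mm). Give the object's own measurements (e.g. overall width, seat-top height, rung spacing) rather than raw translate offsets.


A bench: a 1531×383 mm seat slab, 43 mm thick, top at z = 451 mm, on four 47×47 mm square legs flush with the seat corners and standing on z = 0.


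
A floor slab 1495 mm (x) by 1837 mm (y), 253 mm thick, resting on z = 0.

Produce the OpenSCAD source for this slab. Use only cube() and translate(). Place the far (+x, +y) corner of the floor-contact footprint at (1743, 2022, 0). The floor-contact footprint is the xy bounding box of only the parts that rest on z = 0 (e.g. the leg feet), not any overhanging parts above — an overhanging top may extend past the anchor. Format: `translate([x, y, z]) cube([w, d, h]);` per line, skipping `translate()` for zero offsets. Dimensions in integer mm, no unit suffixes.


translate([248, 185, 0]) cube([1495, 1837, 253]);


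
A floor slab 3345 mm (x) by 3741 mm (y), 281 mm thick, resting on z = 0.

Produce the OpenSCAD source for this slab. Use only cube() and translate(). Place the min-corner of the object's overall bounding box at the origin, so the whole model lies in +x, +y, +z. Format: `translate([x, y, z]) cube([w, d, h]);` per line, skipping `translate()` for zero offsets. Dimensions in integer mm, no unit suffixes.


cube([3345, 3741, 281]);


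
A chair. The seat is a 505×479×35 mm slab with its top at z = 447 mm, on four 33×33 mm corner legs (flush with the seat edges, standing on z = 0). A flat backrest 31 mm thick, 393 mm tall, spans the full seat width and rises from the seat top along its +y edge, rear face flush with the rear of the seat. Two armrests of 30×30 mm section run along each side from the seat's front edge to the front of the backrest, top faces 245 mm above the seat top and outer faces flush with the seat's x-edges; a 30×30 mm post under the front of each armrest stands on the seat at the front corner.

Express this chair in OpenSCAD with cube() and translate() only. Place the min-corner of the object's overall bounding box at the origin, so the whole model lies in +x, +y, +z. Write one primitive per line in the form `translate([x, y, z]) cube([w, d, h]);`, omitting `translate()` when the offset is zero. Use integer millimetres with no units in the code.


// leg_h = 447 - 35 = 412
// arm post h = 245 - 30 = 215
translate([0, 0, 412]) cube([505, 479, 35]);
cube([33, 33, 412]);
translate([472, 0, 0]) cube([33, 33, 412]);
translate([0, 446, 0]) cube([33, 33, 412]);
translate([472, 446, 0]) cube([33, 33, 412]);
translate([0, 448, 447]) cube([505, 31, 393]);
translate([0, 0, 662]) cube([30, 448, 30]);
translate([475, 0, 662]) cube([30, 448, 30]);
translate([0, 0, 447]) cube([30, 30, 215]);
translate([475, 0, 447]) cube([30, 30, 215]);


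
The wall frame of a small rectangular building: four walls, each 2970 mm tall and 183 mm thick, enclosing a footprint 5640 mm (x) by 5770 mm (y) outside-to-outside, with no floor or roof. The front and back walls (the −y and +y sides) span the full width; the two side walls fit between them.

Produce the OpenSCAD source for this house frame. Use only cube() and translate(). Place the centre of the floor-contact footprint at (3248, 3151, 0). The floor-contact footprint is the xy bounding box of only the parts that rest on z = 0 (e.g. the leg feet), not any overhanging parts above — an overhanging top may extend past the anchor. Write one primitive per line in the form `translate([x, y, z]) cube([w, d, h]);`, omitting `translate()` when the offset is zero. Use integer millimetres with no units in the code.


translate([428, 266, 0]) cube([5640, 183, 2970]);
translate([428, 5853, 0]) cube([5640, 183, 2970]);
translate([428, 449, 0]) cube([183, 5404, 2970]);
translate([5885, 449, 0]) cube([183, 5404, 2970]);


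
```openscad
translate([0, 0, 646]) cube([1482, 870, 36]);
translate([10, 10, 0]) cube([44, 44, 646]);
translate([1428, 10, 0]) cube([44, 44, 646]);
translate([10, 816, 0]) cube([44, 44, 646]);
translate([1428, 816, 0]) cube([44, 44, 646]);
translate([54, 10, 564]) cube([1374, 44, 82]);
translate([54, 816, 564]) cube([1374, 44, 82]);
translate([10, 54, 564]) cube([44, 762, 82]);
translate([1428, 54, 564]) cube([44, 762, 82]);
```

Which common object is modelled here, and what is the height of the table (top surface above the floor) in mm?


A table. The table height is 682 mm.

A 1482×870×36 slab sits at z = 646 on four 44 mm square posts — a table. The top surface is at 646 + 36 = 682 mm.


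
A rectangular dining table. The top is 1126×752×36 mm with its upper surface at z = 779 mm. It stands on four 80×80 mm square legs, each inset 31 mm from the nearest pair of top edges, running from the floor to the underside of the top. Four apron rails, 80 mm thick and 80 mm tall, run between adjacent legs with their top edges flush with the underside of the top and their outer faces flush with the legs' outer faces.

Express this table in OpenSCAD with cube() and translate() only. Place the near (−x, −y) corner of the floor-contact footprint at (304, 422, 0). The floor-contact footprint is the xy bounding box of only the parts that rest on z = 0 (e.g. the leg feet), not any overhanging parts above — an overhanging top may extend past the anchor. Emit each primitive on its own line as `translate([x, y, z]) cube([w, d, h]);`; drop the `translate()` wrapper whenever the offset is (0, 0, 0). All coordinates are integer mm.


translate([273, 391, 743]) cube([1126, 752, 36]);
translate([304, 422, 0]) cube([80, 80, 743]);
translate([1288, 422, 0]) cube([80, 80, 743]);
translate([304, 1032, 0]) cube([80, 80, 743]);
translate([1288, 1032, 0]) cube([80, 80, 743]);
translate([384, 422, 663]) cube([904, 80, 80]);
translate([384, 1032, 663]) cube([904, 80, 80]);
translate([304, 502, 663]) cube([80, 530, 80]);
translate([1288, 502, 663]) cube([80, 530, 80]);


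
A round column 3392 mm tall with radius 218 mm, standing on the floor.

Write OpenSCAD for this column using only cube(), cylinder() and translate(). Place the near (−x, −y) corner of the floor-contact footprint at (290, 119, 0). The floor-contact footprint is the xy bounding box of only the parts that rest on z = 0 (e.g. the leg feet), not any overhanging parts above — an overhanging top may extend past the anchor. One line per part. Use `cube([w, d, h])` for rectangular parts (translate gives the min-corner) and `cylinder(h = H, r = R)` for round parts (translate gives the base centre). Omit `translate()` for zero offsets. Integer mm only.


translate([508, 337, 0]) cylinder(h = 3392, r = 218);


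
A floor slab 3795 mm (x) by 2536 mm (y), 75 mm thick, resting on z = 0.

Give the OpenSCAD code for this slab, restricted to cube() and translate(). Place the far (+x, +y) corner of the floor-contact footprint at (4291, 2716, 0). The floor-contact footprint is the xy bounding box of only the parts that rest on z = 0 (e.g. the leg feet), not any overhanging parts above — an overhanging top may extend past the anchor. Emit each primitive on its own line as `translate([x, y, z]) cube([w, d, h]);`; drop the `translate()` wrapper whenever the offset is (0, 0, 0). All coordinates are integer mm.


translate([496, 180, 0]) cube([3795, 2536, 75]);


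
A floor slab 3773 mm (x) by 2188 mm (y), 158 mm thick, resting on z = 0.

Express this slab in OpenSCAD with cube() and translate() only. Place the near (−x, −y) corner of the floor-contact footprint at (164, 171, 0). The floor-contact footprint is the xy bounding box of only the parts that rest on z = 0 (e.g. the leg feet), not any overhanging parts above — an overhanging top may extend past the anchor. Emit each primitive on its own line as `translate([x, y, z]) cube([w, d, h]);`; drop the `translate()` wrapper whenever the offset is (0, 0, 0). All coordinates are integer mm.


translate([164, 171, 0]) cube([3773, 2188, 158]);


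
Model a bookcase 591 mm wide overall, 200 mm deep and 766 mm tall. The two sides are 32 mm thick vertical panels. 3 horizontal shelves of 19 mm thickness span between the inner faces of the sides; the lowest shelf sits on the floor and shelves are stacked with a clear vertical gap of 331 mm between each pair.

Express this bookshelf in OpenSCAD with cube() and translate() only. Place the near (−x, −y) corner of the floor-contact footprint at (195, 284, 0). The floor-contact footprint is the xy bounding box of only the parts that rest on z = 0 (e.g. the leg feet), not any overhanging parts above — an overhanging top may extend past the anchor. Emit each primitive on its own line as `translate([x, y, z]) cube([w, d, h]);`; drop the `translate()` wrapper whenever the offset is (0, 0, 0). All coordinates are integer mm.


translate([195, 284, 0]) cube([32, 200, 766]);
translate([754, 284, 0]) cube([32, 200, 766]);
translate([227, 284, 0]) cube([527, 200, 19]);
translate([227, 284, 350]) cube([527, 200, 19]);
translate([227, 284, 700]) cube([527, 200, 19]);


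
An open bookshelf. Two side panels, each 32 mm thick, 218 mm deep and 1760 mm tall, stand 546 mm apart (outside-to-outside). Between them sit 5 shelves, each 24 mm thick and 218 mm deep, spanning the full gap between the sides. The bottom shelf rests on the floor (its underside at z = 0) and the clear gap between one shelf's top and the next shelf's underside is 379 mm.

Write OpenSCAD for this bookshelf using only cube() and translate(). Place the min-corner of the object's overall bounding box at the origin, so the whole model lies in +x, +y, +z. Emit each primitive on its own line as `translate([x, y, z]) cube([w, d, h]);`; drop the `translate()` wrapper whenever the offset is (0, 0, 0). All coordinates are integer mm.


cube([32, 218, 1760]);
translate([514, 0, 0]) cube([32, 218, 1760]);
translate([32, 0, 0]) cube([482, 218, 24]);
translate([32, 0, 403]) cube([482, 218, 24]);
translate([32, 0, 806]) cube([482, 218, 24]);
translate([32, 0, 1209]) cube([482, 218, 24]);
translate([32, 0, 1612]) cube([482, 218, 24]);


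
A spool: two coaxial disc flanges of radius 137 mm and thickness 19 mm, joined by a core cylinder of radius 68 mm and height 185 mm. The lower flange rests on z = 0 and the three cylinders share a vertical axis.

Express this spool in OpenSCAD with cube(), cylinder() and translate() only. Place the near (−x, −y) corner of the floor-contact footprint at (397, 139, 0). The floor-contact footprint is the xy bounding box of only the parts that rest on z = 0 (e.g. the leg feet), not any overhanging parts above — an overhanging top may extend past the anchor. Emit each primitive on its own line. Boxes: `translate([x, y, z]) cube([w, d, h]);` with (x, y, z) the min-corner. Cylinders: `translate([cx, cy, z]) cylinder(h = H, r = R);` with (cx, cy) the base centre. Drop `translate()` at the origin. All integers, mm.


translate([534, 276, 0]) cylinder(h = 19, r = 137);
translate([534, 276, 19]) cylinder(h = 185, r = 68);
translate([534, 276, 204]) cylinder(h = 19, r = 137);


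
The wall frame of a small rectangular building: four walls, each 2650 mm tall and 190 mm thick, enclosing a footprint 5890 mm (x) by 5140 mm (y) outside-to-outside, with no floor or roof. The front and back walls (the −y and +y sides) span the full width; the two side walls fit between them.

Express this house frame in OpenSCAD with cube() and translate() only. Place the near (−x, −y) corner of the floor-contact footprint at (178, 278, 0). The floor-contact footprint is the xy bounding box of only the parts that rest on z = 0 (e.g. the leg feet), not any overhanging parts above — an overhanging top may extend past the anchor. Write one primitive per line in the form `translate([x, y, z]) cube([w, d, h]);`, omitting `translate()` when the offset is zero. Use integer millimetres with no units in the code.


translate([178, 278, 0]) cube([5890, 190, 2650]);
translate([178, 5228, 0]) cube([5890, 190, 2650]);
translate([178, 468, 0]) cube([190, 4760, 2650]);
translate([5878, 468, 0]) cube([190, 4760, 2650]);


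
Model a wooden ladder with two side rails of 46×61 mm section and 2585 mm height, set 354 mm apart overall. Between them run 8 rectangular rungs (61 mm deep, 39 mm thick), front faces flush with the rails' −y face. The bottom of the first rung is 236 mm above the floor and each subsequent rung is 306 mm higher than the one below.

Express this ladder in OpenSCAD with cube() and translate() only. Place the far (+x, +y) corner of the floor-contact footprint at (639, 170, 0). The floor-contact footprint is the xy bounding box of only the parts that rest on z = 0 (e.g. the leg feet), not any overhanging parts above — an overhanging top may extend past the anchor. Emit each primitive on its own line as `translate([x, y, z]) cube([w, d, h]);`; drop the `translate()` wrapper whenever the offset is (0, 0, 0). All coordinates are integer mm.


// rung span = 354 - 2*46 = 262
// rung[k] z = 236 + k*306
translate([285, 109, 0]) cube([46, 61, 2585]);
translate([593, 109, 0]) cube([46, 61, 2585]);
translate([331, 109, 236]) cube([262, 61, 39]);
translate([331, 109, 542]) cube([262, 61, 39]);
translate([331, 109, 848]) cube([262, 61, 39]);
translate([331, 109, 1154]) cube([262, 61, 39]);
translate([331, 109, 1460]) cube([262, 61, 39]);
translate([331, 109, 1766]) cube([262, 61, 39]);
translate([331, 109, 2072]) cube([262, 61, 39]);
translate([331, 109, 2378]) cube([262, 61, 39]);


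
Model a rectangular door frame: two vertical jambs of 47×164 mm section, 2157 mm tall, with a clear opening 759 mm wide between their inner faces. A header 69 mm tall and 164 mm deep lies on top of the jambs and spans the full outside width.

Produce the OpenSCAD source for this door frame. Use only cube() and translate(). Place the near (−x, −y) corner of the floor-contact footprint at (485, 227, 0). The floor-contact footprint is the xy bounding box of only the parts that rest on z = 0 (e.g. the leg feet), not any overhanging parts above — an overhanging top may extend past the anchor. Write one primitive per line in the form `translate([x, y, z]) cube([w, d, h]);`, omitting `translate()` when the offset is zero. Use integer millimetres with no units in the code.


translate([485, 227, 0]) cube([47, 164, 2157]);
translate([1291, 227, 0]) cube([47, 164, 2157]);
translate([485, 227, 2157]) cube([853, 164, 69]);


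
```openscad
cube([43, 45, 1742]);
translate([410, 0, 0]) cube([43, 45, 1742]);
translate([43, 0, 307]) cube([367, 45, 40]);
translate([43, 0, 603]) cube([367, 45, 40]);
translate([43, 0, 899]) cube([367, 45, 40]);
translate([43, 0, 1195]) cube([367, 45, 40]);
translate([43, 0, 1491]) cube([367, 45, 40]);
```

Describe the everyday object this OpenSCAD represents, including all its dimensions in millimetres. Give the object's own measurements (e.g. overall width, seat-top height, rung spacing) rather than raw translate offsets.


A straight ladder. Two 43×45 mm vertical rails, 1742 mm tall, stand 453 mm apart (outside-to-outside) with their front faces coplanar on the −y side. 5 rungs, each 45 mm deep and 40 mm tall, span between the inner faces of the rails, front faces flush with the rails. The lowest rung's underside is at z = 307 mm and rungs are spaced 296 mm apart (underside to underside).


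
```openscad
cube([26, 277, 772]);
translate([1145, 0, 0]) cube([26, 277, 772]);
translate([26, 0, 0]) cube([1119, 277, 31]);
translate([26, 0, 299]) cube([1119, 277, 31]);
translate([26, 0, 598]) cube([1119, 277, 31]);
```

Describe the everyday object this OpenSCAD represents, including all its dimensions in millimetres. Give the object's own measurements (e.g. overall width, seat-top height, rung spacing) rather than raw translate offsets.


An open bookshelf. Two side panels, each 26 mm thick, 277 mm deep and 772 mm tall, stand 1171 mm apart (outside-to-outside). Between them sit 3 shelves, each 31 mm thick and 277 mm deep, spanning the full gap between the sides. The bottom shelf rests on the floor (its underside at z = 0) and the clear gap between one shelf's top and the next shelf's underside is 268 mm.


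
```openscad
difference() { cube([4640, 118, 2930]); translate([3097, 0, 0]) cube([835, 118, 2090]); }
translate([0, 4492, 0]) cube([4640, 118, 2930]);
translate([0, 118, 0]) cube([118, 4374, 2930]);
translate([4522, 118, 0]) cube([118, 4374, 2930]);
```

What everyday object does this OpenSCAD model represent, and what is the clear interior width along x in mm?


A single room. The interior width is 4404 mm.

Four walls enclosing a rectangle with a door in the front wall — a room. Outside width 4640 minus two 118 mm walls gives 4404 mm.


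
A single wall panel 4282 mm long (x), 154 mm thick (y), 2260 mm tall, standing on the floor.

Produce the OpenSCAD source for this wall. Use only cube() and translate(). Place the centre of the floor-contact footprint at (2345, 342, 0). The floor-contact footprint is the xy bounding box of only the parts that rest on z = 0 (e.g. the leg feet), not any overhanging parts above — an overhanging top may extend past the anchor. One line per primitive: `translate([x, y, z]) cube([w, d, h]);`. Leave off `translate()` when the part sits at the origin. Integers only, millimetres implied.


translate([204, 265, 0]) cube([4282, 154, 2260]);


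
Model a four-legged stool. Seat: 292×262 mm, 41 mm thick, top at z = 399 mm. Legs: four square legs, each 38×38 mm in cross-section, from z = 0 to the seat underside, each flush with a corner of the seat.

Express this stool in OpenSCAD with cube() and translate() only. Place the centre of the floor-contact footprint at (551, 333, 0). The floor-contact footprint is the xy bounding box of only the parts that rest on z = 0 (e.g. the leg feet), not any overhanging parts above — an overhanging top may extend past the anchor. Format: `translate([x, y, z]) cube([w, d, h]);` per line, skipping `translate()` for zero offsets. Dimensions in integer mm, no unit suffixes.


translate([405, 202, 358]) cube([292, 262, 41]);
translate([405, 202, 0]) cube([38, 38, 358]);
translate([659, 202, 0]) cube([38, 38, 358]);
translate([405, 426, 0]) cube([38, 38, 358]);
translate([659, 426, 0]) cube([38, 38, 358]);


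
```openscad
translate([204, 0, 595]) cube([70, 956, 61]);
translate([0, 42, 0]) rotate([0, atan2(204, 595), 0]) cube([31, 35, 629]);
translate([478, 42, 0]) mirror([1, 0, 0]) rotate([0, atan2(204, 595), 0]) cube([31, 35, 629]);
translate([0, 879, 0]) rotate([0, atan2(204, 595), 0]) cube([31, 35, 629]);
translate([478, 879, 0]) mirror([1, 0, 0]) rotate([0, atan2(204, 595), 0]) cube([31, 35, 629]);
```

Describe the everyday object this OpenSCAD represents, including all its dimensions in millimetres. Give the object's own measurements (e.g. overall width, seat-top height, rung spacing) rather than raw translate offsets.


A sawhorse. A 70×956×61 mm beam (x, y, z) sits on two A-frame leg pairs. Each pair is two raked legs of 31×35 mm section (35 mm along y) splaying symmetrically in x. Each leg rises 595 mm vertically over 204 mm of horizontal reach and is 629 mm long along its own axis. Every leg's outer bottom edge rests on the floor and its outer top edge meets a bottom edge of the beam — the left legs (tilting toward +x) meet the beam's −x bottom edge, the right legs (their mirror images, tilting toward −x) meet its +x bottom edge — so the leg tops tuck under the beam, the beam's underside is 595 mm above the floor, and the feet are 478 mm apart outside-to-outside with the beam centred between them. The two leg pairs are set in 42 mm from either end of the beam.


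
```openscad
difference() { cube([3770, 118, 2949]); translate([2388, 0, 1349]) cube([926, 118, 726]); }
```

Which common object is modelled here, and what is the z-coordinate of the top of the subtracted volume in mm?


A wall with a window opening. The window head height is 2075 mm.

A wall with a rectangular opening subtracted — a window. Sill at z = 1349, opening 726 mm tall, so the head is at 1349 + 726 = 2075 mm.


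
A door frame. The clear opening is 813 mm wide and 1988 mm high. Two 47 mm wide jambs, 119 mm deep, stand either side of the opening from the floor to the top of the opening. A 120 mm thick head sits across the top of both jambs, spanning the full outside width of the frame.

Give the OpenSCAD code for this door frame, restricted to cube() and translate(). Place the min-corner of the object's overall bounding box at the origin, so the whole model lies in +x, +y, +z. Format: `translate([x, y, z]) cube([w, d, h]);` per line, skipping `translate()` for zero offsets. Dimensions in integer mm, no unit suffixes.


cube([47, 119, 1988]);
translate([860, 0, 0]) cube([47, 119, 1988]);
translate([0, 0, 1988]) cube([907, 119, 120]);


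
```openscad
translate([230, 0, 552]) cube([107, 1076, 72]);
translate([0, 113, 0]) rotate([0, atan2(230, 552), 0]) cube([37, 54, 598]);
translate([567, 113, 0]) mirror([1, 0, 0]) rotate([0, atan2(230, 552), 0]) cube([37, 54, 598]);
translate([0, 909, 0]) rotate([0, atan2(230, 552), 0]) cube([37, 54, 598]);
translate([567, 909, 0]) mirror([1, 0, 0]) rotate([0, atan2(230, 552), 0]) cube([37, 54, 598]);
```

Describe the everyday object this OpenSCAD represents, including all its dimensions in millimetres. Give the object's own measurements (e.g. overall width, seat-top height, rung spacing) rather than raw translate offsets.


A sawhorse. A 107×1076×72 mm beam (x, y, z) sits on two A-frame leg pairs. Each pair is two raked legs of 37×54 mm section (54 mm along y) splaying symmetrically in x. Each leg rises 552 mm vertically over 230 mm of horizontal reach and is 598 mm long along its own axis. Every leg's outer bottom edge rests on the floor and its outer top edge meets a bottom edge of the beam — the left legs (tilting toward +x) meet the beam's −x bottom edge, the right legs (their mirror images, tilting toward −x) meet its +x bottom edge — so the leg tops tuck under the beam, the beam's underside is 552 mm above the floor, and the feet are 567 mm apart outside-to-outside with the beam centred between them. The two leg pairs are set in 113 mm from either end of the beam.


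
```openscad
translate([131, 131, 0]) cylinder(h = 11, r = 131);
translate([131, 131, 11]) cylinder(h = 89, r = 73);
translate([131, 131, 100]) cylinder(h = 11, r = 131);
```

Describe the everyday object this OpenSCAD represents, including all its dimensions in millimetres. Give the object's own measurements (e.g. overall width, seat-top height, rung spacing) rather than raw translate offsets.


A spool: two coaxial disc flanges of radius 131 mm and thickness 11 mm, joined by a core cylinder of radius 73 mm and height 89 mm. The lower flange rests on z = 0 and the three cylinders share a vertical axis.


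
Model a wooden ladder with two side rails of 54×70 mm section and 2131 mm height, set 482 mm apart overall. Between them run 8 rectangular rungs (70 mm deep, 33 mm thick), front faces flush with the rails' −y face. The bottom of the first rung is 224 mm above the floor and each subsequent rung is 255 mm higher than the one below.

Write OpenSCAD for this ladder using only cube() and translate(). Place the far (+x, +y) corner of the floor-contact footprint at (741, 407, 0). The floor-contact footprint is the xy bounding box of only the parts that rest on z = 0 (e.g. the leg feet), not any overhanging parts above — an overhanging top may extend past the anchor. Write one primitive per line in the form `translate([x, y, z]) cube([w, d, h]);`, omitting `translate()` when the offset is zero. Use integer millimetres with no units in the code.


translate([259, 337, 0]) cube([54, 70, 2131]);
translate([687, 337, 0]) cube([54, 70, 2131]);
translate([313, 337, 224]) cube([374, 70, 33]);
translate([313, 337, 479]) cube([374, 70, 33]);
translate([313, 337, 734]) cube([374, 70, 33]);
translate([313, 337, 989]) cube([374, 70, 33]);
translate([313, 337, 1244]) cube([374, 70, 33]);
translate([313, 337, 1499]) cube([374, 70, 33]);
translate([313, 337, 1754]) cube([374, 70, 33]);
translate([313, 337, 2009]) cube([374, 70, 33]);


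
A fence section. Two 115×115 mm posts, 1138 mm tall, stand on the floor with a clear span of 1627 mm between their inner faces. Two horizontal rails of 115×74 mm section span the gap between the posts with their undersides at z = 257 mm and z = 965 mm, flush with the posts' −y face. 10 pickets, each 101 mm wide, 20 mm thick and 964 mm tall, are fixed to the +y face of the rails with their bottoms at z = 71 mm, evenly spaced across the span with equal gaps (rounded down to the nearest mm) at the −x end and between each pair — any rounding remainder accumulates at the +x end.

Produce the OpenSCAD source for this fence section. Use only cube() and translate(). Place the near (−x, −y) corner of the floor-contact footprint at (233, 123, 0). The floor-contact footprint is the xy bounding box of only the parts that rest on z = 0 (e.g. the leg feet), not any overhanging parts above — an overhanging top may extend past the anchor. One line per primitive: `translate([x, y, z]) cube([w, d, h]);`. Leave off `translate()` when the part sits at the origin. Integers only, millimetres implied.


translate([233, 123, 0]) cube([115, 115, 1138]);
translate([1975, 123, 0]) cube([115, 115, 1138]);
translate([348, 123, 257]) cube([1627, 115, 74]);
translate([348, 123, 965]) cube([1627, 115, 74]);
translate([404, 238, 71]) cube([101, 20, 964]);
translate([561, 238, 71]) cube([101, 20, 964]);
translate([718, 238, 71]) cube([101, 20, 964]);
translate([875, 238, 71]) cube([101, 20, 964]);
translate([1032, 238, 71]) cube([101, 20, 964]);
translate([1189, 238, 71]) cube([101, 20, 964]);
translate([1346, 238, 71]) cube([101, 20, 964]);
translate([1503, 238, 71]) cube([101, 20, 964]);
translate([1660, 238, 71]) cube([101, 20, 964]);
translate([1817, 238, 71]) cube([101, 20, 964]);


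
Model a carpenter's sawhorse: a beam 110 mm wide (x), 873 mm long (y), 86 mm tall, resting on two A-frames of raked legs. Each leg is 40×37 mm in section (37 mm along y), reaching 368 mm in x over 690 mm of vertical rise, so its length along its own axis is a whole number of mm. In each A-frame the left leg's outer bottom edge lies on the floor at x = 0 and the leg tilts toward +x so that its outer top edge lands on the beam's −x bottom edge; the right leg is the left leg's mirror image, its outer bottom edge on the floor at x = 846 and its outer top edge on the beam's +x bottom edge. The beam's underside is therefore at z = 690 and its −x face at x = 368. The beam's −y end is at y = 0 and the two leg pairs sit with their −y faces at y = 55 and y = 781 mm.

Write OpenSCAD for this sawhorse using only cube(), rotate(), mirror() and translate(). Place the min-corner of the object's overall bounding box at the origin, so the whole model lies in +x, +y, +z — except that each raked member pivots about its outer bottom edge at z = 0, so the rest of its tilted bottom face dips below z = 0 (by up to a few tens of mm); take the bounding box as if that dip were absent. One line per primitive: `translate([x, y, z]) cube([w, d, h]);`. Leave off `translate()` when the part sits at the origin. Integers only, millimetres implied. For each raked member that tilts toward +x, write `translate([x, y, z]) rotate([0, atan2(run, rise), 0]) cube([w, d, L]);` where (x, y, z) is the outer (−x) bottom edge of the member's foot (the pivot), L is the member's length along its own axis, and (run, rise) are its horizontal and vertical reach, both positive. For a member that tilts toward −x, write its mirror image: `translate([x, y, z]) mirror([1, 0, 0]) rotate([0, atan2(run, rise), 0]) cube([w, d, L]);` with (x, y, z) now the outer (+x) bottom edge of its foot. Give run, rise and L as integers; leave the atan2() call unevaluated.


translate([368, 0, 690]) cube([110, 873, 86]);
translate([0, 55, 0]) rotate([0, atan2(368, 690), 0]) cube([40, 37, 782]);
translate([846, 55, 0]) mirror([1, 0, 0]) rotate([0, atan2(368, 690), 0]) cube([40, 37, 782]);
translate([0, 781, 0]) rotate([0, atan2(368, 690), 0]) cube([40, 37, 782]);
translate([846, 781, 0]) mirror([1, 0, 0]) rotate([0, atan2(368, 690), 0]) cube([40, 37, 782]);
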